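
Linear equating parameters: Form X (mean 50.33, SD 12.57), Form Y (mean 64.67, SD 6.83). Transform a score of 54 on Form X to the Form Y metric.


slope = SD_Y / SD_X = 6.83 / 12.57 ~ 0.5434
intercept = mean_Y - slope * mean_X = 64.67 - (6.83 / 12.57) * 50.33 ~ 37.3228
Y = slope * X + intercept. To avoid rounding drift from the rounded slope/intercept, evaluate the equivalent form Y = mean_Y + SD_Y * (X - mean_X) / SD_X at full precision:
Y = 64.67 + 6.83 * (54 - 50.33) / 12.57
Y = 64.67 + 6.83 * 3.67 / 12.57
Y = 64.67 + 25.0661 / 12.57
Y = 64.67 + 1.9941
Y = 66.6641

66.6641


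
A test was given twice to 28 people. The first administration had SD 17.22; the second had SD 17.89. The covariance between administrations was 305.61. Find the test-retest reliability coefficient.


r = cov(X,Y) / (SD_X * SD_Y)
r = 305.61 / (17.22 * 17.89)
r = 305.61 / 308.0658
r = 0.992

0.992


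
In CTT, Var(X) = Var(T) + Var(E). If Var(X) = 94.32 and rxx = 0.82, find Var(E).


var_true = rxx * var_obs = 0.82 * 94.32 = 77.3424
var_error = var_obs - var_true
var_error = 94.32 - 77.3424
var_error = 16.9776

16.9776


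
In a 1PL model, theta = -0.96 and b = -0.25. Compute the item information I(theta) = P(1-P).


P = 1/(1+exp(-(-0.96--0.25))) = 0.3296
I = P*(1-P) = 0.3296 * 0.6704
I = 0.221

0.221


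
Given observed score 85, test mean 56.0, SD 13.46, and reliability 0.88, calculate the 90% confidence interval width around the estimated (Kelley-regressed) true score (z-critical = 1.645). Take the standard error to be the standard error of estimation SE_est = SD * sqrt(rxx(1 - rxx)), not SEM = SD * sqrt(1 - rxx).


True score estimate = 0.88*85 + 0.12*56.0 = 81.52
SE_est = SD * sqrt(rxx * (1 - rxx)) = 13.46 * sqrt(0.88 * 0.12) = 13.46 * sqrt(0.1056) = 4.373982
CI = T_est +/- z * SE_est, so width = 2 * z * SE_est = 2 * 1.645 * 4.373982
Width = 14.3904

14.3904


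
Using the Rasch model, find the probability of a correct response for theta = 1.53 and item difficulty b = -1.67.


theta - b = 1.53 - -1.67 = 3.2
exp(-(theta - b)) = exp(-3.2) = 0.0408
P = 1 / (1 + 0.0408)
P = 0.9608

0.9608


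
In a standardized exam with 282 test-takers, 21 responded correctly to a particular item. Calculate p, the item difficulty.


Item difficulty p = number correct / total examinees
p = 21 / 282
p = 0.0745

0.0745


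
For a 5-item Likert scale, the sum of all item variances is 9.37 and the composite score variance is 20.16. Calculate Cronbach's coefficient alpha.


alpha = (k/(k-1)) * (1 - sum(si^2)/s_total^2)
= (5/4) * (1 - 9.37/20.16)
alpha = 0.669

0.669


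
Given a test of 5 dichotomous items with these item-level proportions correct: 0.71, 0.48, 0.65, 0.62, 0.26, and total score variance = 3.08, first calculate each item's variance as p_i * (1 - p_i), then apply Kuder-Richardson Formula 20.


For each item, compute p_i * q_i:
  Item 1: 0.71 * 0.29 = 0.2059
  Item 2: 0.48 * 0.52 = 0.2496
  Item 3: 0.65 * 0.35 = 0.2275
  Item 4: 0.62 * 0.38 = 0.2356
  Item 5: 0.26 * 0.74 = 0.1924
Sum(p_i * q_i) = 0.2059 + 0.2496 + 0.2275 + 0.2356 + 0.1924 = 1.111
KR-20 = (k/(k-1)) * (1 - Sum(p_i*q_i) / Var_total)
= (5/4) * (1 - 1.111/3.08)
= 1.25 * 0.6393
KR-20 = 0.7991

0.7991


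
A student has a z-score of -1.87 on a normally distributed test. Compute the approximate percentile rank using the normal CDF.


CDF(z) = 0.5 * (1 + erf(z/sqrt(2)))
erf(-1.3223) = -0.9385
CDF = 0.0307
Percentile rank = 0.0307 * 100 = 3.07

3.07


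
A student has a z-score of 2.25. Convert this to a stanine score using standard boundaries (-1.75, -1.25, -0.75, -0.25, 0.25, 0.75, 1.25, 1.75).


Stanine boundaries: [-1.75, -1.25, -0.75, -0.25, 0.25, 0.75, 1.25, 1.75]
z = 2.25
Check each boundary:
  z >= -1.75 -> could be stanine 2
  z >= -1.25 -> could be stanine 3
  z >= -0.75 -> could be stanine 4
  z >= -0.25 -> could be stanine 5
  z >= 0.25 -> could be stanine 6
  z >= 0.75 -> could be stanine 7
  z >= 1.25 -> could be stanine 8
  z >= 1.75 -> could be stanine 9
Highest qualifying boundary gives stanine = 9

9


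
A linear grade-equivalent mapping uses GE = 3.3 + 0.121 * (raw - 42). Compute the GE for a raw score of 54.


raw - median = 54 - 42 = 12
slope * diff = 0.121 * 12 = 1.452
GE = 3.3 + 1.452
GE = 4.752

4.752


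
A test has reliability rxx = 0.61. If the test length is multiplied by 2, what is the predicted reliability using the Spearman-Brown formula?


r_new = (n * rxx) / (1 + (n-1) * rxx)
r_new = (2 * 0.61) / (1 + 1 * 0.61)
r_new = 1.22 / 1.61
r_new = 0.7578

0.7578


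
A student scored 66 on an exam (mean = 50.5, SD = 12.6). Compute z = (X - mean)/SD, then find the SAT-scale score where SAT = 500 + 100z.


z = (X - mean) / SD = (66 - 50.5) / 12.6
z = 15.5 / 12.6
z = 1.2302
SAT-scale = SAT = 500 + 100z
Carry z at full precision (z = 15.5 / 12.6) into the conversion:
SAT-scale = 500 + 100 * (15.5 / 12.6) = 500 + 1550 / 12.6
SAT-scale = 500 + 123.0159
SAT-scale = 623.0159

623.0159


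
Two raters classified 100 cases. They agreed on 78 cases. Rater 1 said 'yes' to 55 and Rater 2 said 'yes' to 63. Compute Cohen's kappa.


P_o = 78/100 = 0.78
P_e = (55*63 + 45*37) / 10000 = 0.513
kappa = (P_o - P_e) / (1 - P_e)
kappa = (0.78 - 0.513) / (1 - 0.513)
kappa = 0.5483

0.5483


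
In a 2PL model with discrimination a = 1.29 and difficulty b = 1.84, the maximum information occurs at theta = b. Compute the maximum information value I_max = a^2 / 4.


For 2PL, max info at theta = b = 1.84
I_max = a^2 / 4 = 1.29^2 / 4
= 1.6641 / 4
I_max = 0.416

0.416


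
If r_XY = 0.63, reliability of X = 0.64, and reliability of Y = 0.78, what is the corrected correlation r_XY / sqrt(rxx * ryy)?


r_corrected = rxy / sqrt(rxx * ryy)
= 0.63 / sqrt(0.64 * 0.78)
= 0.63 / sqrt(0.4992)
= 0.63 / 0.706541
r_corrected = 0.8917

0.8917


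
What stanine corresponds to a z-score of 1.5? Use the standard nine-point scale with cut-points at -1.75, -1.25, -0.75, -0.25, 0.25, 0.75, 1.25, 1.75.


Stanine boundaries: [-1.75, -1.25, -0.75, -0.25, 0.25, 0.75, 1.25, 1.75]
z = 1.5
Check each boundary:
  z >= -1.75 -> could be stanine 2
  z >= -1.25 -> could be stanine 3
  z >= -0.75 -> could be stanine 4
  z >= -0.25 -> could be stanine 5
  z >= 0.25 -> could be stanine 6
  z >= 0.75 -> could be stanine 7
  z >= 1.25 -> could be stanine 8
  z < 1.75
Highest qualifying boundary gives stanine = 8

8


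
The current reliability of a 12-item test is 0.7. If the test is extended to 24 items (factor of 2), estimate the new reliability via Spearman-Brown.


r_new = (n * rxx) / (1 + (n-1) * rxx)
r_new = (2 * 0.7) / (1 + 1 * 0.7)
r_new = 1.4 / 1.7
r_new = 0.8235

0.8235


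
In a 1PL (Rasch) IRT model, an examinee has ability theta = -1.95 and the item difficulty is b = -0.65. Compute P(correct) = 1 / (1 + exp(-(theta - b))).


theta - b = -1.95 - -0.65 = -1.3
exp(-(theta - b)) = exp(1.3) = 3.6693
P = 1 / (1 + 3.6693)
P = 0.2142

0.2142


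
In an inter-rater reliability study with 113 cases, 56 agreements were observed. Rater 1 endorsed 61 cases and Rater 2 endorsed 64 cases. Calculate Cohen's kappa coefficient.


P_o = 56/113 = 0.495575
P_e = (61*64 + 52*49) / 12769 = 0.505286
kappa = (P_o - P_e) / (1 - P_e)
kappa = (0.495575 - 0.505286) / (1 - 0.505286)
kappa = -0.0196

-0.0196


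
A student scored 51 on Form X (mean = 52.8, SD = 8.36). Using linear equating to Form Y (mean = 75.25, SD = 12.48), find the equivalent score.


slope = SD_Y / SD_X = 12.48 / 8.36 ~ 1.4928
intercept = mean_Y - slope * mean_X = 75.25 - (12.48 / 8.36) * 52.8 ~ -3.5711
Y = slope * X + intercept. To avoid rounding drift from the rounded slope/intercept, evaluate the equivalent form Y = mean_Y + SD_Y * (X - mean_X) / SD_X at full precision:
Y = 75.25 + 12.48 * (51 - 52.8) / 8.36
Y = 75.25 - 12.48 * 1.8 / 8.36
Y = 75.25 - 22.464 / 8.36
Y = 75.25 - 2.6871
Y = 72.5629

72.5629


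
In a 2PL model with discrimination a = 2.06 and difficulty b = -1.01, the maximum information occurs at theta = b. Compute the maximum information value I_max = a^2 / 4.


For 2PL, max info at theta = b = -1.01
I_max = a^2 / 4 = 2.06^2 / 4
= 4.2436 / 4
I_max = 1.0609

1.0609


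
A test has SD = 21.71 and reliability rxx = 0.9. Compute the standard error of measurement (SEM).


SEM = SD * sqrt(1 - rxx)
SEM = 21.71 * sqrt(1 - 0.9)
SEM = 21.71 * sqrt(0.1) = 21.71 * 0.316228
SEM = 6.8653

6.8653


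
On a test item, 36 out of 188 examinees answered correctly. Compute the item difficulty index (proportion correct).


Item difficulty p = number correct / total examinees
p = 36 / 188
p = 0.1915

0.1915


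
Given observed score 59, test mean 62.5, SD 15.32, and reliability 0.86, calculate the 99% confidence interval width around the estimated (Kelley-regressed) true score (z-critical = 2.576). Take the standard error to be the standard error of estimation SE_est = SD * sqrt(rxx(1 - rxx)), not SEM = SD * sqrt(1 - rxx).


True score estimate = 0.86*59 + 0.14*62.5 = 59.49
SE_est = SD * sqrt(rxx * (1 - rxx)) = 15.32 * sqrt(0.86 * 0.14) = 15.32 * sqrt(0.1204) = 5.315841
CI = T_est +/- z * SE_est, so width = 2 * z * SE_est = 2 * 2.576 * 5.315841
Width = 27.3872

27.3872


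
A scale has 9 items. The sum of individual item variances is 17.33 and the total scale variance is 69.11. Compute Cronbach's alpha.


alpha = (k/(k-1)) * (1 - sum(si^2)/s_total^2)
= (9/8) * (1 - 17.33/69.11)
alpha = 0.8429

0.8429


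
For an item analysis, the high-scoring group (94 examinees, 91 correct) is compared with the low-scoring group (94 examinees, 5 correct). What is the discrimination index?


p_upper = 91/94 = 0.9681
p_lower = 5/94 = 0.0532
D = 0.9681 - 0.0532 = 0.9149

0.9149


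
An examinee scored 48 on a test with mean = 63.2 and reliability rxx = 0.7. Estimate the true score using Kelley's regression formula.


T_est = rxx * X + (1 - rxx) * mean
T_est = 0.7 * 48 + 0.3 * 63.2
T_est = 33.6 + 18.96
T_est = 52.56

52.56


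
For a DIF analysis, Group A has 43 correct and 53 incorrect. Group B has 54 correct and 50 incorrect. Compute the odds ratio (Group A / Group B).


Odds_A = 43/53 = 0.8113
Odds_B = 54/50 = 1.08
OR = Odds_A / Odds_B = 0.8113 / 1.08
Exactly, OR = (43 * 50) / (53 * 54) = 2150 / 2862
OR = 0.7512

0.7512


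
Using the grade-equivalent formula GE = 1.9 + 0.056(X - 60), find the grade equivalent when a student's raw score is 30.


raw - median = 30 - 60 = -30
slope * diff = 0.056 * -30 = -1.68
GE = 1.9 + -1.68
GE = 0.22

0.22


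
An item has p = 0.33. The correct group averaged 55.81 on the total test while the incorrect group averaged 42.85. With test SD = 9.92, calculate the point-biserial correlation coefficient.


q = 1 - p = 0.67
rpb = ((M1 - M0) / SD) * sqrt(p * q)
rpb = ((55.81 - 42.85) / 9.92) * sqrt(0.33 * 0.67)
rpb = 0.6143

0.6143


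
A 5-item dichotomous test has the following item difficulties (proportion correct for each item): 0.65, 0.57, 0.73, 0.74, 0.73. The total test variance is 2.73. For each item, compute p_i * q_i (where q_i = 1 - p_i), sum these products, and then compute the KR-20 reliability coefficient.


For each item, compute p_i * q_i:
  Item 1: 0.65 * 0.35 = 0.2275
  Item 2: 0.57 * 0.43 = 0.2451
  Item 3: 0.73 * 0.27 = 0.1971
  Item 4: 0.74 * 0.26 = 0.1924
  Item 5: 0.73 * 0.27 = 0.1971
Sum(p_i * q_i) = 0.2275 + 0.2451 + 0.1971 + 0.1924 + 0.1971 = 1.0592
KR-20 = (k/(k-1)) * (1 - Sum(p_i*q_i) / Var_total)
= (5/4) * (1 - 1.0592/2.73)
= 1.25 * 0.612
KR-20 = 0.765

0.765


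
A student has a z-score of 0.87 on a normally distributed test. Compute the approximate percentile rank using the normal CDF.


CDF(z) = 0.5 * (1 + erf(z/sqrt(2)))
erf(0.6152) = 0.6157
CDF = 0.8078
Percentile rank = 0.8078 * 100 = 80.78

80.78


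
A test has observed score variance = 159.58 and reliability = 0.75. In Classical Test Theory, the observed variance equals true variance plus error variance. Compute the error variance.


var_true = rxx * var_obs = 0.75 * 159.58 = 119.685
var_error = var_obs - var_true
var_error = 159.58 - 119.685
var_error = 39.895

39.895


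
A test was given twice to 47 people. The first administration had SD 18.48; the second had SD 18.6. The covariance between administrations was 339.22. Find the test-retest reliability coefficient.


r = cov(X,Y) / (SD_X * SD_Y)
r = 339.22 / (18.48 * 18.6)
r = 339.22 / 343.728
r = 0.9869

0.9869


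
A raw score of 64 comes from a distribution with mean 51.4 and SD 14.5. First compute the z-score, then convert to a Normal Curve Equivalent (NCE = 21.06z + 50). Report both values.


z = (X - mean) / SD = (64 - 51.4) / 14.5
z = 12.6 / 14.5
z = 0.869
NCE = NCE = 21.06z + 50
Carry z at full precision (z = 12.6 / 14.5) into the conversion:
NCE = 21.06 * (12.6 / 14.5) + 50 = 265.356 / 14.5 + 50
NCE = 18.3004 + 50
NCE = 68.3004

68.3004


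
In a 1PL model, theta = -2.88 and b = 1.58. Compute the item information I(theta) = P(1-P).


P = 1/(1+exp(-(-2.88-1.58))) = 0.0114
I = P*(1-P) = 0.0114 * 0.9886
I = 0.0113

0.0113


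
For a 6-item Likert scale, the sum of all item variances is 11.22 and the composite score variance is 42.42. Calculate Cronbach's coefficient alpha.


alpha = (k/(k-1)) * (1 - sum(si^2)/s_total^2)
= (6/5) * (1 - 11.22/42.42)
alpha = 0.8826

0.8826


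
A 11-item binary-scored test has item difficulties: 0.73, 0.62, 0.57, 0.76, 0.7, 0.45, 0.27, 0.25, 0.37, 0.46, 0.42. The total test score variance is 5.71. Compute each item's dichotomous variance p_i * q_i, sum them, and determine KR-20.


For each item, compute p_i * q_i:
  Item 1: 0.73 * 0.27 = 0.1971
  Item 2: 0.62 * 0.38 = 0.2356
  Item 3: 0.57 * 0.43 = 0.2451
  Item 4: 0.76 * 0.24 = 0.1824
  Item 5: 0.7 * 0.3 = 0.21
  Item 6: 0.45 * 0.55 = 0.2475
  Item 7: 0.27 * 0.73 = 0.1971
  Item 8: 0.25 * 0.75 = 0.1875
  Item 9: 0.37 * 0.63 = 0.2331
  Item 10: 0.46 * 0.54 = 0.2484
  Item 11: 0.42 * 0.58 = 0.2436
Sum(p_i * q_i) = 0.1971 + 0.2356 + 0.2451 + 0.1824 + 0.21 + 0.2475 + 0.1971 + 0.1875 + 0.2331 + 0.2484 + 0.2436 = 2.4274
KR-20 = (k/(k-1)) * (1 - Sum(p_i*q_i) / Var_total)
= (11/10) * (1 - 2.4274/5.71)
= 1.1 * 0.5749
KR-20 = 0.6324

0.6324


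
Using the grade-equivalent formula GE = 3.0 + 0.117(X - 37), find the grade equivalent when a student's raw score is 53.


raw - median = 53 - 37 = 16
slope * diff = 0.117 * 16 = 1.872
GE = 3.0 + 1.872
GE = 4.872

4.872


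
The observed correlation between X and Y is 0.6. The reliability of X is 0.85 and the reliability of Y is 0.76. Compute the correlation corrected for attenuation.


r_corrected = rxy / sqrt(rxx * ryy)
= 0.6 / sqrt(0.85 * 0.76)
= 0.6 / sqrt(0.646)
= 0.6 / 0.803741
r_corrected = 0.7465

0.7465


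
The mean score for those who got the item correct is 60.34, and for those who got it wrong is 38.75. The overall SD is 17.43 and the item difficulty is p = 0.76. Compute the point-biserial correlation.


q = 1 - p = 0.24
rpb = ((M1 - M0) / SD) * sqrt(p * q)
rpb = ((60.34 - 38.75) / 17.43) * sqrt(0.76 * 0.24)
rpb = 0.529

0.529


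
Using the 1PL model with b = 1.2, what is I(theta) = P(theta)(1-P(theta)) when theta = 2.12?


P = 1/(1+exp(-(2.12-1.2))) = 0.715
I = P*(1-P) = 0.715 * 0.285
I = 0.2038

0.2038


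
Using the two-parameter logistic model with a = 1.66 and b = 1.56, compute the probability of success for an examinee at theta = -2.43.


a*(theta - b) = 1.66 * (-2.43 - 1.56) = -6.6234
exp(--6.6234) = 752.4993
P = 1 / (1 + 752.4993)
P = 0.0013

0.0013


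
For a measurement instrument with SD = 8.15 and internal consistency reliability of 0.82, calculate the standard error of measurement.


SEM = SD * sqrt(1 - rxx)
SEM = 8.15 * sqrt(1 - 0.82)
SEM = 8.15 * sqrt(0.18) = 8.15 * 0.424264
SEM = 3.4578

3.4578


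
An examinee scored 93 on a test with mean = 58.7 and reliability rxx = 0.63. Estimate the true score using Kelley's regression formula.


T_est = rxx * X + (1 - rxx) * mean
T_est = 0.63 * 93 + 0.37 * 58.7
T_est = 58.59 + 21.719
T_est = 80.309

80.309


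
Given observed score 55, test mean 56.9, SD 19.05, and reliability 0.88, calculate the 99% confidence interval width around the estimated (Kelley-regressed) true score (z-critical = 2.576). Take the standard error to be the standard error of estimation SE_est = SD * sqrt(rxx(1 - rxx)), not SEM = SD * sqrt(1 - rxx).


True score estimate = 0.88*55 + 0.12*56.9 = 55.228
SE_est = SD * sqrt(rxx * (1 - rxx)) = 19.05 * sqrt(0.88 * 0.12) = 19.05 * sqrt(0.1056) = 6.190517
CI = T_est +/- z * SE_est, so width = 2 * z * SE_est = 2 * 2.576 * 6.190517
Width = 31.8935

31.8935


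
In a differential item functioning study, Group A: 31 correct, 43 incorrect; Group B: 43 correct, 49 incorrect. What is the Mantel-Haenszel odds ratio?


Odds_A = 31/43 = 0.7209
Odds_B = 43/49 = 0.8776
OR = Odds_A / Odds_B = 0.7209 / 0.8776
Exactly, OR = (31 * 49) / (43 * 43) = 1519 / 1849
OR = 0.8215

0.8215


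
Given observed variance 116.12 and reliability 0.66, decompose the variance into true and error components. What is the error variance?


var_true = rxx * var_obs = 0.66 * 116.12 = 76.6392
var_error = var_obs - var_true
var_error = 116.12 - 76.6392
var_error = 39.4808

39.4808


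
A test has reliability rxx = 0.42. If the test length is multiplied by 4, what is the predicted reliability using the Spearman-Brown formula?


r_new = (n * rxx) / (1 + (n-1) * rxx)
r_new = (4 * 0.42) / (1 + 3 * 0.42)
r_new = 1.68 / 2.26
r_new = 0.7434

0.7434


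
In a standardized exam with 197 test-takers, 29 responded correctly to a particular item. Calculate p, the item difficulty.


Item difficulty p = number correct / total examinees
p = 29 / 197
p = 0.1472

0.1472


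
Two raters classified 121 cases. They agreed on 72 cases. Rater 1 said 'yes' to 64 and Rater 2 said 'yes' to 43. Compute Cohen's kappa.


P_o = 72/121 = 0.595041
P_e = (64*43 + 57*78) / 14641 = 0.491633
kappa = (P_o - P_e) / (1 - P_e)
kappa = (0.595041 - 0.491633) / (1 - 0.491633)
kappa = 0.2034

0.2034


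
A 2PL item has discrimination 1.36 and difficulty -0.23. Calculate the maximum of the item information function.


For 2PL, max info at theta = b = -0.23
I_max = a^2 / 4 = 1.36^2 / 4
= 1.8496 / 4
I_max = 0.4624

0.4624


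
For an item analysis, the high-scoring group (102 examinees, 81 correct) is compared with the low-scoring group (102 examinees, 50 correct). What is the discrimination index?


p_upper = 81/102 = 0.7941
p_lower = 50/102 = 0.4902
D = 0.7941 - 0.4902 = 0.3039

0.3039


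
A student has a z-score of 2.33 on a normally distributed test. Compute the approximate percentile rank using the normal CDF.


CDF(z) = 0.5 * (1 + erf(z/sqrt(2)))
erf(1.6476) = 0.9802
CDF = 0.9901
Percentile rank = 0.9901 * 100 = 99.01

99.01


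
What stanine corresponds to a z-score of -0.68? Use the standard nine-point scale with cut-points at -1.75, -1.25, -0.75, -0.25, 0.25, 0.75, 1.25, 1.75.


Stanine boundaries: [-1.75, -1.25, -0.75, -0.25, 0.25, 0.75, 1.25, 1.75]
z = -0.68
Check each boundary:
  z >= -1.75 -> could be stanine 2
  z >= -1.25 -> could be stanine 3
  z >= -0.75 -> could be stanine 4
  z < -0.25
  z < 0.25
  z < 0.75
  z < 1.25
  z < 1.75
Highest qualifying boundary gives stanine = 4

4


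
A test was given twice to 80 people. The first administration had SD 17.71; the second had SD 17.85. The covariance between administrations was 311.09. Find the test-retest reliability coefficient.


r = cov(X,Y) / (SD_X * SD_Y)
r = 311.09 / (17.71 * 17.85)
r = 311.09 / 316.1235
r = 0.9841

0.9841


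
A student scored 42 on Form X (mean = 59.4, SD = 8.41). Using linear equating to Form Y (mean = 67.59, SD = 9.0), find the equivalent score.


slope = SD_Y / SD_X = 9.0 / 8.41 ~ 1.0702
intercept = mean_Y - slope * mean_X = 67.59 - (9.0 / 8.41) * 59.4 ~ 4.0228
Y = slope * X + intercept. To avoid rounding drift from the rounded slope/intercept, evaluate the equivalent form Y = mean_Y + SD_Y * (X - mean_X) / SD_X at full precision:
Y = 67.59 + 9.0 * (42 - 59.4) / 8.41
Y = 67.59 - 9.0 * 17.4 / 8.41
Y = 67.59 - 156.6 / 8.41
Y = 67.59 - 18.6207
Y = 48.9693

48.9693


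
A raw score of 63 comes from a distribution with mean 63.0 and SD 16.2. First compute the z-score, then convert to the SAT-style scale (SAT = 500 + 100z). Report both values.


z = (X - mean) / SD = (63 - 63.0) / 16.2
z = 0.0 / 16.2
z = 0.0
SAT-scale = SAT = 500 + 100z
Carry z at full precision (z = 0.0 / 16.2) into the conversion:
SAT-scale = 500 + 100 * (0.0 / 16.2) = 500 + 0 / 16.2
SAT-scale = 500 + 0.0
SAT-scale = 500.0

500.0


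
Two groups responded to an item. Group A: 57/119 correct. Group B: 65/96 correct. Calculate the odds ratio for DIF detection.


Odds_A = 57/62 = 0.9194
Odds_B = 65/31 = 2.0968
OR = Odds_A / Odds_B = 0.9194 / 2.0968
Exactly, OR = (57 * 31) / (62 * 65) = 1767 / 4030
OR = 0.4385

0.4385


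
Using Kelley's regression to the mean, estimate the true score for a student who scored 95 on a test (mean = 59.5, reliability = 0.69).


T_est = rxx * X + (1 - rxx) * mean
T_est = 0.69 * 95 + 0.31 * 59.5
T_est = 65.55 + 18.445
T_est = 83.995

83.995


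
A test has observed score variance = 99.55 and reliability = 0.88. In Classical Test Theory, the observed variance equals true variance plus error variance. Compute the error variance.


var_true = rxx * var_obs = 0.88 * 99.55 = 87.604
var_error = var_obs - var_true
var_error = 99.55 - 87.604
var_error = 11.946

11.946


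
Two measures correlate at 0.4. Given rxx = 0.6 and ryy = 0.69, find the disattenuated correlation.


r_corrected = rxy / sqrt(rxx * ryy)
= 0.4 / sqrt(0.6 * 0.69)
= 0.4 / sqrt(0.414)
= 0.4 / 0.643428
r_corrected = 0.6217

0.6217


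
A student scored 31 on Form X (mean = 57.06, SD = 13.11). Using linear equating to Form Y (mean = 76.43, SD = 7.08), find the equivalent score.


slope = SD_Y / SD_X = 7.08 / 13.11 ~ 0.54
intercept = mean_Y - slope * mean_X = 76.43 - (7.08 / 13.11) * 57.06 ~ 45.615
Y = slope * X + intercept. To avoid rounding drift from the rounded slope/intercept, evaluate the equivalent form Y = mean_Y + SD_Y * (X - mean_X) / SD_X at full precision:
Y = 76.43 + 7.08 * (31 - 57.06) / 13.11
Y = 76.43 - 7.08 * 26.06 / 13.11
Y = 76.43 - 184.5048 / 13.11
Y = 76.43 - 14.0736
Y = 62.3564

62.3564


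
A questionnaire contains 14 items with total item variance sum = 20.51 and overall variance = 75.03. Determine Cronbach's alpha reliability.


alpha = (k/(k-1)) * (1 - sum(si^2)/s_total^2)
= (14/13) * (1 - 20.51/75.03)
alpha = 0.7825

0.7825


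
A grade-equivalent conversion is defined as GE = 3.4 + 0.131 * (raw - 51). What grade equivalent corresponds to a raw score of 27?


raw - median = 27 - 51 = -24
slope * diff = 0.131 * -24 = -3.144
GE = 3.4 + -3.144
GE = 0.256

0.256


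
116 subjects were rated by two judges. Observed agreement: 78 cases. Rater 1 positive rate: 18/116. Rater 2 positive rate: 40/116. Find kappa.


P_o = 78/116 = 0.672414
P_e = (18*40 + 98*76) / 13456 = 0.607015
kappa = (P_o - P_e) / (1 - P_e)
kappa = (0.672414 - 0.607015) / (1 - 0.607015)
kappa = 0.1664

0.1664


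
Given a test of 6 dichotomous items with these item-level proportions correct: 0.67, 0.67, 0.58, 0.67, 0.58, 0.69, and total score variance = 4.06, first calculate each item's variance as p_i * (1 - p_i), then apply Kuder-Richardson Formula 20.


For each item, compute p_i * q_i:
  Item 1: 0.67 * 0.33 = 0.2211
  Item 2: 0.67 * 0.33 = 0.2211
  Item 3: 0.58 * 0.42 = 0.2436
  Item 4: 0.67 * 0.33 = 0.2211
  Item 5: 0.58 * 0.42 = 0.2436
  Item 6: 0.69 * 0.31 = 0.2139
Sum(p_i * q_i) = 0.2211 + 0.2211 + 0.2436 + 0.2211 + 0.2436 + 0.2139 = 1.3644
KR-20 = (k/(k-1)) * (1 - Sum(p_i*q_i) / Var_total)
= (6/5) * (1 - 1.3644/4.06)
= 1.2 * 0.6639
KR-20 = 0.7967

0.7967


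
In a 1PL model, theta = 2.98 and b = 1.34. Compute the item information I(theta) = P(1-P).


P = 1/(1+exp(-(2.98-1.34))) = 0.8375
I = P*(1-P) = 0.8375 * 0.1625
I = 0.1361

0.1361


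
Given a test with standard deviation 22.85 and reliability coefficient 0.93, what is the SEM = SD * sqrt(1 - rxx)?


SEM = SD * sqrt(1 - rxx)
SEM = 22.85 * sqrt(1 - 0.93)
SEM = 22.85 * sqrt(0.07) = 22.85 * 0.264575
SEM = 6.0455

6.0455


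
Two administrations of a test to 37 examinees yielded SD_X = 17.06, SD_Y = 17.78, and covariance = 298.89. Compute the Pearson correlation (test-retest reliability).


r = cov(X,Y) / (SD_X * SD_Y)
r = 298.89 / (17.06 * 17.78)
r = 298.89 / 303.3268
r = 0.9854

0.9854


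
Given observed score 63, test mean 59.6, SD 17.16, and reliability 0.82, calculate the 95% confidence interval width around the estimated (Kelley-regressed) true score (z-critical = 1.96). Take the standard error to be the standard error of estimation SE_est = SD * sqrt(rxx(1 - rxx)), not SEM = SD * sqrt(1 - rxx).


True score estimate = 0.82*63 + 0.18*59.6 = 62.388
SE_est = SD * sqrt(rxx * (1 - rxx)) = 17.16 * sqrt(0.82 * 0.18) = 17.16 * sqrt(0.1476) = 6.592657
CI = T_est +/- z * SE_est, so width = 2 * z * SE_est = 2 * 1.96 * 6.592657
Width = 25.8432

25.8432


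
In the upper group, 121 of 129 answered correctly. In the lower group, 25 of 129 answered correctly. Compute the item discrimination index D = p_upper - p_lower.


p_upper = 121/129 = 0.938
p_lower = 25/129 = 0.1938
D = 0.938 - 0.1938 = 0.7442

0.7442


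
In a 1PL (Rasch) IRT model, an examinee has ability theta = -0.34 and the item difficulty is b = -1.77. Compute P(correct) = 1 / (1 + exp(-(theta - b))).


theta - b = -0.34 - -1.77 = 1.43
exp(-(theta - b)) = exp(-1.43) = 0.2393
P = 1 / (1 + 0.2393)
P = 0.8069

0.8069


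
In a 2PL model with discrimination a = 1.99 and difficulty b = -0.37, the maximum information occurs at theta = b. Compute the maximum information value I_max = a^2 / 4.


For 2PL, max info at theta = b = -0.37
I_max = a^2 / 4 = 1.99^2 / 4
= 3.9601 / 4
I_max = 0.99

0.99


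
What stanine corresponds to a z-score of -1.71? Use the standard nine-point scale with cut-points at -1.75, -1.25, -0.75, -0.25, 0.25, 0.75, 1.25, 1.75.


Stanine boundaries: [-1.75, -1.25, -0.75, -0.25, 0.25, 0.75, 1.25, 1.75]
z = -1.71
Check each boundary:
  z >= -1.75 -> could be stanine 2
  z < -1.25
  z < -0.75
  z < -0.25
  z < 0.25
  z < 0.75
  z < 1.25
  z < 1.75
Highest qualifying boundary gives stanine = 2

2


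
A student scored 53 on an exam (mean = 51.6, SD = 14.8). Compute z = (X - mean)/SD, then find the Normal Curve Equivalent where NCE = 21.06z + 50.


z = (X - mean) / SD = (53 - 51.6) / 14.8
z = 1.4 / 14.8
z = 0.0946
NCE = NCE = 21.06z + 50
Carry z at full precision (z = 1.4 / 14.8) into the conversion:
NCE = 21.06 * (1.4 / 14.8) + 50 = 29.484 / 14.8 + 50
NCE = 1.9922 + 50
NCE = 51.9922

51.9922


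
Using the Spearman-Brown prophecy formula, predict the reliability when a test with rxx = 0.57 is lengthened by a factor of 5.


r_new = (n * rxx) / (1 + (n-1) * rxx)
r_new = (5 * 0.57) / (1 + 4 * 0.57)
r_new = 2.85 / 3.28
r_new = 0.8689

0.8689


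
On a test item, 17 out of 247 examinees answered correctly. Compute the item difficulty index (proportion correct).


Item difficulty p = number correct / total examinees
p = 17 / 247
p = 0.0688

0.0688


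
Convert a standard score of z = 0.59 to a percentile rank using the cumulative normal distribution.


CDF(z) = 0.5 * (1 + erf(z/sqrt(2)))
erf(0.4172) = 0.4448
CDF = 0.7224
Percentile rank = 0.7224 * 100 = 72.24

72.24


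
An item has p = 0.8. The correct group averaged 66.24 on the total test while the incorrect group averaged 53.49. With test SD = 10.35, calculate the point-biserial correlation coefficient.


q = 1 - p = 0.2
rpb = ((M1 - M0) / SD) * sqrt(p * q)
rpb = ((66.24 - 53.49) / 10.35) * sqrt(0.8 * 0.2)
rpb = 0.4928

0.4928


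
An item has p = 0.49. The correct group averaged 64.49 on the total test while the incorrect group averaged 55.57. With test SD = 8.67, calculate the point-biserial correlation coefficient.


q = 1 - p = 0.51
rpb = ((M1 - M0) / SD) * sqrt(p * q)
rpb = ((64.49 - 55.57) / 8.67) * sqrt(0.49 * 0.51)
rpb = 0.5143

0.5143


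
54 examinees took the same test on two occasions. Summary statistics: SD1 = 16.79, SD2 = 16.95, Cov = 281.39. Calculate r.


r = cov(X,Y) / (SD_X * SD_Y)
r = 281.39 / (16.79 * 16.95)
r = 281.39 / 284.5905
r = 0.9888

0.9888


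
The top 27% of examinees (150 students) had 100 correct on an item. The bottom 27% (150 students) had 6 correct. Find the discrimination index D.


p_upper = 100/150 = 0.6667
p_lower = 6/150 = 0.04
D = 0.6667 - 0.04 = 0.6267

0.6267


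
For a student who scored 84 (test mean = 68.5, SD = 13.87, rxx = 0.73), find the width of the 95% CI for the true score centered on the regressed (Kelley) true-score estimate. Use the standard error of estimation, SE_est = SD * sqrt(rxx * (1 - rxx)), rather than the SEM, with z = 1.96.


True score estimate = 0.73*84 + 0.27*68.5 = 79.815
SE_est = SD * sqrt(rxx * (1 - rxx)) = 13.87 * sqrt(0.73 * 0.27) = 13.87 * sqrt(0.1971) = 6.157718
CI = T_est +/- z * SE_est, so width = 2 * z * SE_est = 2 * 1.96 * 6.157718
Width = 24.1383

24.1383


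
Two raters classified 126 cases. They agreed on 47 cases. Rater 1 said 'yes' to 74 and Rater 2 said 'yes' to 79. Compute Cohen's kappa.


P_o = 47/126 = 0.373016
P_e = (74*79 + 52*47) / 15876 = 0.522172
kappa = (P_o - P_e) / (1 - P_e)
kappa = (0.373016 - 0.522172) / (1 - 0.522172)
kappa = -0.3122

-0.3122


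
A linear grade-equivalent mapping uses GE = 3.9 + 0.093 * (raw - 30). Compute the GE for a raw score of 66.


raw - median = 66 - 30 = 36
slope * diff = 0.093 * 36 = 3.348
GE = 3.9 + 3.348
GE = 7.248

7.248


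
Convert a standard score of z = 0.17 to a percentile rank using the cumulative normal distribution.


CDF(z) = 0.5 * (1 + erf(z/sqrt(2)))
erf(0.1202) = 0.135
CDF = 0.5675
Percentile rank = 0.5675 * 100 = 56.75

56.75


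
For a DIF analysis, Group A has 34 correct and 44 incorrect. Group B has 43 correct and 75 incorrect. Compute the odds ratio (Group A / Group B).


Odds_A = 34/44 = 0.7727
Odds_B = 43/75 = 0.5733
OR = Odds_A / Odds_B = 0.7727 / 0.5733
Exactly, OR = (34 * 75) / (44 * 43) = 2550 / 1892
OR = 1.3478

1.3478


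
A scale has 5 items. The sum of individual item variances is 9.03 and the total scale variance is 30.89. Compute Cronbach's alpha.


alpha = (k/(k-1)) * (1 - sum(si^2)/s_total^2)
= (5/4) * (1 - 9.03/30.89)
alpha = 0.8846

0.8846


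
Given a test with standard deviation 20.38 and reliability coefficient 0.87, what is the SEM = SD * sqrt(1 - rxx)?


SEM = SD * sqrt(1 - rxx)
SEM = 20.38 * sqrt(1 - 0.87)
SEM = 20.38 * sqrt(0.13) = 20.38 * 0.360555
SEM = 7.3481

7.3481


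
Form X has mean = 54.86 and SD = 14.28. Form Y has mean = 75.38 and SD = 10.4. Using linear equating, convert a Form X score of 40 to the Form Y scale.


slope = SD_Y / SD_X = 10.4 / 14.28 ~ 0.7283
intercept = mean_Y - slope * mean_X = 75.38 - (10.4 / 14.28) * 54.86 ~ 35.4259
Y = slope * X + intercept. To avoid rounding drift from the rounded slope/intercept, evaluate the equivalent form Y = mean_Y + SD_Y * (X - mean_X) / SD_X at full precision:
Y = 75.38 + 10.4 * (40 - 54.86) / 14.28
Y = 75.38 - 10.4 * 14.86 / 14.28
Y = 75.38 - 154.544 / 14.28
Y = 75.38 - 10.8224
Y = 64.5576

64.5576


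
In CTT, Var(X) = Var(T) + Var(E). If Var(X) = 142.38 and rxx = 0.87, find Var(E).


var_true = rxx * var_obs = 0.87 * 142.38 = 123.8706
var_error = var_obs - var_true
var_error = 142.38 - 123.8706
var_error = 18.5094

18.5094


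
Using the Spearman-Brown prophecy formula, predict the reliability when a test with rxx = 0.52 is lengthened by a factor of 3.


r_new = (n * rxx) / (1 + (n-1) * rxx)
r_new = (3 * 0.52) / (1 + 2 * 0.52)
r_new = 1.56 / 2.04
r_new = 0.7647

0.7647


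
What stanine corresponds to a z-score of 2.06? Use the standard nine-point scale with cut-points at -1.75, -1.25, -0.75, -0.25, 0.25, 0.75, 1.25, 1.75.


Stanine boundaries: [-1.75, -1.25, -0.75, -0.25, 0.25, 0.75, 1.25, 1.75]
z = 2.06
Check each boundary:
  z >= -1.75 -> could be stanine 2
  z >= -1.25 -> could be stanine 3
  z >= -0.75 -> could be stanine 4
  z >= -0.25 -> could be stanine 5
  z >= 0.25 -> could be stanine 6
  z >= 0.75 -> could be stanine 7
  z >= 1.25 -> could be stanine 8
  z >= 1.75 -> could be stanine 9
Highest qualifying boundary gives stanine = 9

9


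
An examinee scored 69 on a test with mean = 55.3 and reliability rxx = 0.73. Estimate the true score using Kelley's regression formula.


T_est = rxx * X + (1 - rxx) * mean
T_est = 0.73 * 69 + 0.27 * 55.3
T_est = 50.37 + 14.931
T_est = 65.301

65.301


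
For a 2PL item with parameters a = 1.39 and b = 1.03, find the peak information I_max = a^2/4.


For 2PL, max info at theta = b = 1.03
I_max = a^2 / 4 = 1.39^2 / 4
= 1.9321 / 4
I_max = 0.483

0.483


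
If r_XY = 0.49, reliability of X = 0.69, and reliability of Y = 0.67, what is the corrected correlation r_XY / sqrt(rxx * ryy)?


r_corrected = rxy / sqrt(rxx * ryy)
= 0.49 / sqrt(0.69 * 0.67)
= 0.49 / sqrt(0.4623)
= 0.49 / 0.679926
r_corrected = 0.7207

0.7207


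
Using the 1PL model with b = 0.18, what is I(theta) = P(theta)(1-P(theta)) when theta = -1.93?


P = 1/(1+exp(-(-1.93-0.18))) = 0.1081
I = P*(1-P) = 0.1081 * 0.8919
I = 0.0964

0.0964


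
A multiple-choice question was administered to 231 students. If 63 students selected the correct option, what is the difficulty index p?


Item difficulty p = number correct / total examinees
p = 63 / 231
p = 0.2727

0.2727


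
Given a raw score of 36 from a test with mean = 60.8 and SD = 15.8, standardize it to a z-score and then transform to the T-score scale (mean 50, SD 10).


z = (X - mean) / SD = (36 - 60.8) / 15.8
z = -24.8 / 15.8
z = -1.5696
T-score = T = 50 + 10z
Carry z at full precision (z = -24.8 / 15.8) into the conversion:
T-score = 50 + 10 * (-24.8 / 15.8) = 50 + -248 / 15.8
T-score = 50 + -15.6962
T-score = 34.3038

34.3038


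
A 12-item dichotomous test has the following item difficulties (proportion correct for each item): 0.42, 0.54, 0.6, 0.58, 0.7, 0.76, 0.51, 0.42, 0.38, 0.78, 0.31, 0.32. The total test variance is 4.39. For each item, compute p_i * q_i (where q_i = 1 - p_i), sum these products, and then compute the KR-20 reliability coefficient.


For each item, compute p_i * q_i:
  Item 1: 0.42 * 0.58 = 0.2436
  Item 2: 0.54 * 0.46 = 0.2484
  Item 3: 0.6 * 0.4 = 0.24
  Item 4: 0.58 * 0.42 = 0.2436
  Item 5: 0.7 * 0.3 = 0.21
  Item 6: 0.76 * 0.24 = 0.1824
  Item 7: 0.51 * 0.49 = 0.2499
  Item 8: 0.42 * 0.58 = 0.2436
  Item 9: 0.38 * 0.62 = 0.2356
  Item 10: 0.78 * 0.22 = 0.1716
  Item 11: 0.31 * 0.69 = 0.2139
  Item 12: 0.32 * 0.68 = 0.2176
Sum(p_i * q_i) = 0.2436 + 0.2484 + 0.24 + 0.2436 + 0.21 + 0.1824 + 0.2499 + 0.2436 + 0.2356 + 0.1716 + 0.2139 + 0.2176 = 2.7002
KR-20 = (k/(k-1)) * (1 - Sum(p_i*q_i) / Var_total)
= (12/11) * (1 - 2.7002/4.39)
= 1.0909 * 0.3849
KR-20 = 0.4199

0.4199


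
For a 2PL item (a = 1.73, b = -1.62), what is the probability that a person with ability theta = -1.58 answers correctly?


a*(theta - b) = 1.73 * (-1.58 - -1.62) = 0.0692
exp(-0.0692) = 0.9331
P = 1 / (1 + 0.9331)
P = 0.5173

0.5173


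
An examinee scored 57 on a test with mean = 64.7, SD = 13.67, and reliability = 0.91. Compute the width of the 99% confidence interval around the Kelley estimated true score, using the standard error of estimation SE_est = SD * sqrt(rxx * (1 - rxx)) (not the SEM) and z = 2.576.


True score estimate = 0.91*57 + 0.09*64.7 = 57.693
SE_est = SD * sqrt(rxx * (1 - rxx)) = 13.67 * sqrt(0.91 * 0.09) = 13.67 * sqrt(0.0819) = 3.912105
CI = T_est +/- z * SE_est, so width = 2 * z * SE_est = 2 * 2.576 * 3.912105
Width = 20.1552

20.1552


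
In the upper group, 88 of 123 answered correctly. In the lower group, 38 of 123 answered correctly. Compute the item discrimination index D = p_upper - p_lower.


p_upper = 88/123 = 0.7154
p_lower = 38/123 = 0.3089
D = 0.7154 - 0.3089 = 0.4065

0.4065


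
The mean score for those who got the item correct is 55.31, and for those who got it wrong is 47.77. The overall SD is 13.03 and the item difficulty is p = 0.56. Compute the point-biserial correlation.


q = 1 - p = 0.44
rpb = ((M1 - M0) / SD) * sqrt(p * q)
rpb = ((55.31 - 47.77) / 13.03) * sqrt(0.56 * 0.44)
rpb = 0.2872

0.2872


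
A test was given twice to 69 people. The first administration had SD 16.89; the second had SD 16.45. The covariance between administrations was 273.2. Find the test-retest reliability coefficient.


r = cov(X,Y) / (SD_X * SD_Y)
r = 273.2 / (16.89 * 16.45)
r = 273.2 / 277.8405
r = 0.9833

0.9833


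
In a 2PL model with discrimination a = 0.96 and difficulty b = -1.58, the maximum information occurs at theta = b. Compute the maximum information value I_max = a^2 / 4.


For 2PL, max info at theta = b = -1.58
I_max = a^2 / 4 = 0.96^2 / 4
= 0.9216 / 4
I_max = 0.2304

0.2304


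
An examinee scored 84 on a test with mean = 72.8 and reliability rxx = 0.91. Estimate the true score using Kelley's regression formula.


T_est = rxx * X + (1 - rxx) * mean
T_est = 0.91 * 84 + 0.09 * 72.8
T_est = 76.44 + 6.552
T_est = 82.992

82.992


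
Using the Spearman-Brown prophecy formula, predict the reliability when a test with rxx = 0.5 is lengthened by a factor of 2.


r_new = (n * rxx) / (1 + (n-1) * rxx)
r_new = (2 * 0.5) / (1 + 1 * 0.5)
r_new = 1.0 / 1.5
r_new = 0.6667

0.6667


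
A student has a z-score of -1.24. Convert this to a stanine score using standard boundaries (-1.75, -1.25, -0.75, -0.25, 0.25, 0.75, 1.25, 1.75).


Stanine boundaries: [-1.75, -1.25, -0.75, -0.25, 0.25, 0.75, 1.25, 1.75]
z = -1.24
Check each boundary:
  z >= -1.75 -> could be stanine 2
  z >= -1.25 -> could be stanine 3
  z < -0.75
  z < -0.25
  z < 0.25
  z < 0.75
  z < 1.25
  z < 1.75
Highest qualifying boundary gives stanine = 3

3


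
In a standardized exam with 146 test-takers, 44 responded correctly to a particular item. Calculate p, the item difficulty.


Item difficulty p = number correct / total examinees
p = 44 / 146
p = 0.3014

0.3014


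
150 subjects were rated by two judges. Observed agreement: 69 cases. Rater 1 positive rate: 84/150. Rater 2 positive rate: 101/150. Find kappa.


P_o = 69/150 = 0.46
P_e = (84*101 + 66*49) / 22500 = 0.5208
kappa = (P_o - P_e) / (1 - P_e)
kappa = (0.46 - 0.5208) / (1 - 0.5208)
kappa = -0.1269

-0.1269


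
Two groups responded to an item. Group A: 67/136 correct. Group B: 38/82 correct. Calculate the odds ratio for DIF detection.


Odds_A = 67/69 = 0.971
Odds_B = 38/44 = 0.8636
OR = Odds_A / Odds_B = 0.971 / 0.8636
Exactly, OR = (67 * 44) / (69 * 38) = 2948 / 2622
OR = 1.1243

1.1243


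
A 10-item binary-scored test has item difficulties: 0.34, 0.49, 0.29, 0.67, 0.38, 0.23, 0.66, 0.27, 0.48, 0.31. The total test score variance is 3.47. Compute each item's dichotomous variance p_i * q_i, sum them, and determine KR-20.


For each item, compute p_i * q_i:
  Item 1: 0.34 * 0.66 = 0.2244
  Item 2: 0.49 * 0.51 = 0.2499
  Item 3: 0.29 * 0.71 = 0.2059
  Item 4: 0.67 * 0.33 = 0.2211
  Item 5: 0.38 * 0.62 = 0.2356
  Item 6: 0.23 * 0.77 = 0.1771
  Item 7: 0.66 * 0.34 = 0.2244
  Item 8: 0.27 * 0.73 = 0.1971
  Item 9: 0.48 * 0.52 = 0.2496
  Item 10: 0.31 * 0.69 = 0.2139
Sum(p_i * q_i) = 0.2244 + 0.2499 + 0.2059 + 0.2211 + 0.2356 + 0.1771 + 0.2244 + 0.1971 + 0.2496 + 0.2139 = 2.199
KR-20 = (k/(k-1)) * (1 - Sum(p_i*q_i) / Var_total)
= (10/9) * (1 - 2.199/3.47)
= 1.1111 * 0.3663
KR-20 = 0.407

0.407


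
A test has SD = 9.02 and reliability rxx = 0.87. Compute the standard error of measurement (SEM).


SEM = SD * sqrt(1 - rxx)
SEM = 9.02 * sqrt(1 - 0.87)
SEM = 9.02 * sqrt(0.13) = 9.02 * 0.360555
SEM = 3.2522

3.2522


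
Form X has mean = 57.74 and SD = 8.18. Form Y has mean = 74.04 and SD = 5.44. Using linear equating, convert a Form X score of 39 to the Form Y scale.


slope = SD_Y / SD_X = 5.44 / 8.18 ~ 0.665
intercept = mean_Y - slope * mean_X = 74.04 - (5.44 / 8.18) * 57.74 ~ 35.6408
Y = slope * X + intercept. To avoid rounding drift from the rounded slope/intercept, evaluate the equivalent form Y = mean_Y + SD_Y * (X - mean_X) / SD_X at full precision:
Y = 74.04 + 5.44 * (39 - 57.74) / 8.18
Y = 74.04 - 5.44 * 18.74 / 8.18
Y = 74.04 - 101.9456 / 8.18
Y = 74.04 - 12.4628
Y = 61.5772

61.5772
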